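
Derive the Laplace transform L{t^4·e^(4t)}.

L{t^n·e^(at)} = n!/(s-a)^(n+1), so L{t^4·e^(4t)} = 24/(s-4)^5

Final answer: 24/(s-4)^5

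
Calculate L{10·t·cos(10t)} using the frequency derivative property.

L{cos(10t)} = s/(s² + 100). Derivative: d/ds[s/(s² + 100)] = [(s² + 100) - s·2s]/(s² + 100)² = (100 - s²)/(s² + 100)². So L{t·cos(10t)} = -F'(s) = (s² - 100)/(s² + 100)². Then L{10·t·cos(10t)} = 10·(s² - 100)/(s² + 100)²

Final answer: 10·(s² - 100)/(s² + 100)²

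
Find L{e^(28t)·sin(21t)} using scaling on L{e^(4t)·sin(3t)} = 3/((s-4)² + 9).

Scaling with a=7: L{e^(28t)·sin(21t)} = (1/7) · 3/((s/7-4)² + 9). Simplifying: 21/((s-28)² + 441)

Final answer: 21/((s-28)² + 441)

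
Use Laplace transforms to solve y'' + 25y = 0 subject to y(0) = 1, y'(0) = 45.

L{y''} + 25L{y} = 0. s²Y - s - 45 + 25Y = 0. Y(s² + 25) = s + 45. Y = (s + 45)/(s² + 25). Inverting: y(t) = cos(5t) + 9sin(5t)

Final answer: y(t) = cos(5t) + 9sin(5t)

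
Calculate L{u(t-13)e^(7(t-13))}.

u(t-a)f(t-a) with f(t)=e^(7t). L{e^(7t)} = 1/(s-7). By time shift: e^(-13s)/(s-7)

Final answer: e^(-13s)/(s-7)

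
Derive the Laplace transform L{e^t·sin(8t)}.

L{e^(at)·sin(ωt)} = ω/((s-a)² + ω²), so L{e^t·sin(8t)} = 8/((s-1)² + 64)

Final answer: 8/((s-1)² + 64)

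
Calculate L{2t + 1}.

L{2t + 1} = 2·L{t} + L{1} = 2/s² + 1/s

Final answer: 2/s² + 1/s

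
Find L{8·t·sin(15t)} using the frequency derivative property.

L{sin(15t)} = 15/(s² + 225). By L{t·f(t)} = -F'(s): -d/ds[15/(s² + 225)] = -(15)·(-2s)/(s² + 225)² = 30s/(s² + 225)². Then L{8·t·sin(15t)} = 8·30s/(s² + 225)² = 240s/(s² + 225)²

Final answer: 240s/(s² + 225)²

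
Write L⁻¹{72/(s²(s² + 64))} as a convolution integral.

72/(s²(s² + 64)) = (1/s²)·(72/(s² + 64)) = L{t}·L{9·sin(8t)}. So f(t) = t*(9·sin(8t)) = ∫₀ᵗ 9τ·sin(8(t-τ)) dτ

Final answer: ∫₀ᵗ 9τ·sin(8(t-τ)) dτ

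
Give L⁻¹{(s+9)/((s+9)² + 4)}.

Using frequency shift: L⁻¹{(s-a)/((s-a)² + b²)} = e^(at)cos(bt). Here a=-9, b=2

Final answer: e^(-9t)·cos(2t)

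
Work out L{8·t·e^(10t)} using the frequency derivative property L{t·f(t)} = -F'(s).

L{e^(10t)} = 1/(s-10). By frequency derivative: L{t·e^(10t)} = -d/ds[1/(s-10)] = -(-1)/(s-10)² = 1/(s-10)². Then L{8·t·e^(10t)} = 8·1/(s-10)² = 8/(s-10)²

Final answer: 8/(s-10)²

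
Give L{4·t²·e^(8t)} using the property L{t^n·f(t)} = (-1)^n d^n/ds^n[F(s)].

L{e^(8t)} = 1/(s-8). d/ds[1/(s-8)] = -1/(s-8)². d²/ds²[1/(s-8)] = 2/(s-8)³. So L{t²·e^(8t)} = (-1)² · 2/(s-8)³ = 2/(s-8)³. Then L{4·t²·e^(8t)} = 4·2/(s-8)³ = 8/(s-8)³

Final answer: 8/(s-8)³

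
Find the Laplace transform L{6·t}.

L{t^n} = n!/s^(n+1), so L{t} = 1/s^2. Then L{6·t} = 6·1/s^2 = 6/s^2

Final answer: 6/s^2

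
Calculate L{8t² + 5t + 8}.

L{8t² + 5t + 8} = 8·2/s³ + 5/s² + 8/s = 16/s³ + 5/s² + 8/s

Final answer: 16/s³ + 5/s² + 8/s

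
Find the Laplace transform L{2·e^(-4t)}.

L{e^(at)} = 1/(s-a), so L{e^(-4t)} = 1/(s+4). Then L{2·e^(-4t)} = 2/(s+4)

Final answer: 2/(s+4)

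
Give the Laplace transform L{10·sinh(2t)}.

L{sinh(ωt)} = ω/(s² - ω²), so L{sinh(2t)} = 2/(s² - 4). Then L{10·sinh(2t)} = 10·2/(s² - 4) = 20/(s² - 4)

Final answer: 20/(s² - 4)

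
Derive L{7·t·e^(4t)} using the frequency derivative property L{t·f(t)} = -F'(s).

L{e^(4t)} = 1/(s-4). By frequency derivative: L{t·e^(4t)} = -d/ds[1/(s-4)] = -(-1)/(s-4)² = 1/(s-4)². Then L{7·t·e^(4t)} = 7·1/(s-4)² = 7/(s-4)²

Final answer: 7/(s-4)²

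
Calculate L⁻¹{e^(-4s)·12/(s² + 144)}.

L⁻¹{12/(s² + 144)} = sin(12t). By the time shift theorem, L⁻¹{e^(-as)F(s)} = u(t-a)f(t-a) with a=4, so L⁻¹{e^(-4s)·12/(s² + 144)} = u(t-4)·sin(12(t-4))

Final answer: u(t-4)·sin(12(t-4))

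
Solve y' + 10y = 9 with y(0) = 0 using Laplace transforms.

sY + 10Y = 9/s. Y = 9/(s(s+10)). Partial fractions: Y = 9/10/s - 9/10/(s+10)

Final answer: y(t) = 9/10(1 - e^(-10t))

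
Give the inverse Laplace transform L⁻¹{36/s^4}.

L⁻¹{n!/s^(n+1)} = t^n with n=3. So L⁻¹{6/s^4} = t^3, and L⁻¹{36/s^4} = (36/6)·t^3 = 6·t^3

Final answer: 6·t^3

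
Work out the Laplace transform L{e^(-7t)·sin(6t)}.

L{e^(at)·sin(ωt)} = ω/((s-a)² + ω²), so L{e^(-7t)·sin(6t)} = 6/((s+7)² + 36)

Final answer: 6/((s+7)² + 36)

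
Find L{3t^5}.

L{t^n} = n!/s^(n+1). So L{3t^5} = 3·5!/s^6 = 360/s^6

Final answer: 360/s^6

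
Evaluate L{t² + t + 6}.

L{t² + t + 6} = 2/s³ + 1/s² + 6/s = 2/s³ + 1/s² + 6/s

Final answer: 2/s³ + 1/s² + 6/s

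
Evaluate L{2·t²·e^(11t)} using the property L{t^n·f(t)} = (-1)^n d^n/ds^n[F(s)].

L{e^(11t)} = 1/(s-11). d/ds[1/(s-11)] = -1/(s-11)². d²/ds²[1/(s-11)] = 2/(s-11)³. So L{t²·e^(11t)} = (-1)² · 2/(s-11)³ = 2/(s-11)³. Then L{2·t²·e^(11t)} = 2·2/(s-11)³ = 4/(s-11)³

Final answer: 4/(s-11)³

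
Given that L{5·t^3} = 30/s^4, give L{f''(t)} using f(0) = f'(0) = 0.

L{f''(t)} = s²F(s) - sf(0) - f'(0) = s²·30/s^4 - 0 - 0 = 30/s^2

Final answer: 30/s^2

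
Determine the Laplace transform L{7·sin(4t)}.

L{sin(ωt)} = ω/(s² + ω²), so L{sin(4t)} = 4/(s² + 16). Then L{7·sin(4t)} = 7·4/(s² + 16) = 28/(s² + 16)

Final answer: 28/(s² + 16)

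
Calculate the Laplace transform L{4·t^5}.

L{t^n} = n!/s^(n+1), so L{t^5} = 120/s^6. Then L{4·t^5} = 4·120/s^6 = 480/s^6

Final answer: 480/s^6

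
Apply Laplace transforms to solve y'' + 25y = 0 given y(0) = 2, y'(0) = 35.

L{y''} + 25L{y} = 0. s²Y - 2s - 35 + 25Y = 0. Y(s² + 25) = 2s + 35. Y = (2s + 35)/(s² + 25). Inverting: y(t) = 2cos(5t) + 7sin(5t)

Final answer: y(t) = 2cos(5t) + 7sin(5t)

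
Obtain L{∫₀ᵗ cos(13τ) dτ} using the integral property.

L{∫₀ᵗ f(τ)dτ} = F(s)/s with F(s) = s/(s² + 169), so the result is (s/(s² + 169))/s = 1/(s² + 169)

Final answer: 1/(s² + 169)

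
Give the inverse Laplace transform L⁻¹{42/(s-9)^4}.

L⁻¹{n!/(s-a)^(n+1)} = t^n·e^(at) with n=3, a=9. So L⁻¹{6/(s-9)^4} = t^3·e^(9t), and L⁻¹{42/(s-9)^4} = (42/6)·t^3·e^(9t) = 7·t^3·e^(9t)

Final answer: 7·t^3·e^(9t)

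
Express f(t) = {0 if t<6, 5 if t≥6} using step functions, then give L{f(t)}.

f(t) = 5·u(t-6). L{u(t-6)} = e^(-6s)/s, so L{f(t)} = 5·e^(-6s)/s

Final answer: 5·e^(-6s)/s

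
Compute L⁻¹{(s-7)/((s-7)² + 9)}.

Using frequency shift: L⁻¹{(s-a)/((s-a)² + b²)} = e^(at)cos(bt). Here a=7, b=3

Final answer: e^(7t)·cos(3t)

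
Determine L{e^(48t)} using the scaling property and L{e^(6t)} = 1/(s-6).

Using L{f(at)} = (1/a)F(s/a) with a=8 and f(t) = e^(6t): L{e^(48t)} = (1/8) · 1/((s/8)-6) = (1/8) · 8/(s-48) = 1/(s-48)

Final answer: 1/(s-48)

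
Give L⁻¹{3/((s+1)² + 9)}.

Form: b/((s-a)² + b²) → e^(at)sin(bt). With a=-1, b=3

Final answer: e^(-t)·sin(3t)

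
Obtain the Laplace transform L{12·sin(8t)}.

L{sin(ωt)} = ω/(s² + ω²), so L{sin(8t)} = 8/(s² + 64). Then L{12·sin(8t)} = 12·8/(s² + 64) = 96/(s² + 64)

Final answer: 96/(s² + 64)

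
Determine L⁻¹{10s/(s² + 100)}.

This is the form c·s/(s² + a²) with a = 10, c = 10. L⁻¹ = 10·cos(10t)

Final answer: 10·cos(10t)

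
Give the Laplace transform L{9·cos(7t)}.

L{cos(ωt)} = s/(s² + ω²), so L{cos(7t)} = s/(s² + 49). Then L{9·cos(7t)} = 9·s/(s² + 49) = 9s/(s² + 49)

Final answer: 9s/(s² + 49)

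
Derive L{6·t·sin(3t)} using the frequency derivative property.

L{sin(3t)} = 3/(s² + 9). By L{t·f(t)} = -F'(s): -d/ds[3/(s² + 9)] = -(3)·(-2s)/(s² + 9)² = 6s/(s² + 9)². Then L{6·t·sin(3t)} = 6·6s/(s² + 9)² = 36s/(s² + 9)²

Final answer: 36s/(s² + 9)²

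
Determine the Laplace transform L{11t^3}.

L{11t^3} = 11 · L{t^3} = 11 · 6/s^4 = 66/s^4

Final answer: 66/s^4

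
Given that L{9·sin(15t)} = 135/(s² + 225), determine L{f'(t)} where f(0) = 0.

L{f'(t)} = s·F(s) - f(0) = s·135/(s² + 225) - 0 = 135s/(s² + 225)

Final answer: 135s/(s² + 225)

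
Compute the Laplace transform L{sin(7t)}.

L{sin(ωt)} = ω/(s² + ω²), so L{sin(7t)} = 7/(s² + 49)

Final answer: 7/(s² + 49)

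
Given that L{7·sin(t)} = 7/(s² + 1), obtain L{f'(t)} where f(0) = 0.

L{f'(t)} = s·F(s) - f(0) = s·7/(s² + 1) - 0 = 7s/(s² + 1)

Final answer: 7s/(s² + 1)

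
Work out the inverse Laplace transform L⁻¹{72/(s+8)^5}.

L⁻¹{n!/(s-a)^(n+1)} = t^n·e^(at) with n=4, a=-8. So L⁻¹{24/(s+8)^5} = t^4·e^(-8t), and L⁻¹{72/(s+8)^5} = (72/24)·t^4·e^(-8t) = 3·t^4·e^(-8t)

Final answer: 3·t^4·e^(-8t)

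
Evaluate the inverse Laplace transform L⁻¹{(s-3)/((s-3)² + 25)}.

Using frequency shift, L⁻¹{(s-3)/((s-3)² + 25)} = e^(3t)·cos(5t)

Final answer: e^(3t)·cos(5t)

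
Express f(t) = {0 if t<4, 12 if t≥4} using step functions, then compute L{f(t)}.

f(t) = 12·u(t-4). L{u(t-4)} = e^(-4s)/s, so L{f(t)} = 12·e^(-4s)/s

Final answer: 12·e^(-4s)/s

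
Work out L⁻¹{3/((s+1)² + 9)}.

Form: b/((s-a)² + b²) → e^(at)sin(bt). With a=-1, b=3

Final answer: e^(-t)·sin(3t)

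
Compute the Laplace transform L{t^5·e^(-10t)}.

L{t^n·e^(at)} = n!/(s-a)^(n+1), so L{t^5·e^(-10t)} = 120/(s+10)^6

Final answer: 120/(s+10)^6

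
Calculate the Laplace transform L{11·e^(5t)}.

L{e^(at)} = 1/(s-a), so L{e^(5t)} = 1/(s-5). Then L{11·e^(5t)} = 11/(s-5)

Final answer: 11/(s-5)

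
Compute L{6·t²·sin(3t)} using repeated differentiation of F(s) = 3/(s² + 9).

F(s) = 3/(s² + 9). F'(s) = -6s/(s² + 9)². F''(s) = -6(9 - 3s²)/(s² + 9)³ = (18s² - 54)/(s² + 9)³. So L{t²·sin(3t)} = (-1)² F''(s) = (18s² - 54)/(s² + 9)³. Then L{6·t²·sin(3t)} = 6·(18s² - 54)/(s² + 9)³ = (108s² - 324)/(s² + 9)³

Final answer: (108s² - 324)/(s² + 9)³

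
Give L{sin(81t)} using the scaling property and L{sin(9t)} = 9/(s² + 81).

Using L{f(at)} = (1/a)F(s/a) with a=9: L{sin(81t)} = (1/9) · 9/((s/9)² + 81) = (1/9) · 9·81/(s² + 6561) = 81/(s² + 6561)

Final answer: 81/(s² + 6561)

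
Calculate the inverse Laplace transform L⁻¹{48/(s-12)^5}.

L⁻¹{n!/(s-a)^(n+1)} = t^n·e^(at) with n=4, a=12. So L⁻¹{24/(s-12)^5} = t^4·e^(12t), and L⁻¹{48/(s-12)^5} = (48/24)·t^4·e^(12t) = 2·t^4·e^(12t)

Final answer: 2·t^4·e^(12t)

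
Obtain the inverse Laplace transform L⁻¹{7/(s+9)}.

L⁻¹{1/(s-a)} = e^(at), so L⁻¹{1/(s+9)} = e^(-9t), and L⁻¹{7/(s+9)} = 7·e^(-9t)

Final answer: 7·e^(-9t)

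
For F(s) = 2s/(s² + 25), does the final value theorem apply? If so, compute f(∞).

The final value theorem requires all poles of sF(s) in the left half-plane. sF(s) = 2s²/(s² + 25) has poles at s = ±5i (imaginary axis). Theorem does NOT apply (oscillatory system).

Final answer: Not applicable (oscillatory)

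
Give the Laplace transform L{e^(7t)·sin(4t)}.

L{e^(at)·sin(ωt)} = ω/((s-a)² + ω²), so L{e^(7t)·sin(4t)} = 4/((s-7)² + 16)

Final answer: 4/((s-7)² + 16)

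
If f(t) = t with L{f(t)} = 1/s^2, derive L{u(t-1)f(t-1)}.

Time shift theorem: L{u(t-a)f(t-a)} = e^(-as)F(s). Here a=1, F(s) = 1/s^2, so L{u(t-1)f(t-1)} = e^(-s)·1/s^2

Final answer: e^(-s)·1/s^2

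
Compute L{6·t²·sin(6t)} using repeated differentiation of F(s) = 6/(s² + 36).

F(s) = 6/(s² + 36). F'(s) = -12s/(s² + 36)². F''(s) = -12(36 - 3s²)/(s² + 36)³ = (36s² - 432)/(s² + 36)³. So L{t²·sin(6t)} = (-1)² F''(s) = (36s² - 432)/(s² + 36)³. Then L{6·t²·sin(6t)} = 6·(36s² - 432)/(s² + 36)³ = (216s² - 2592)/(s² + 36)³

Final answer: (216s² - 2592)/(s² + 36)³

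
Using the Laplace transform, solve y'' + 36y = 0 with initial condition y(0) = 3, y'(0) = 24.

L{y''} + 36L{y} = 0. s²Y - 3s - 24 + 36Y = 0. Y(s² + 36) = 3s + 24. Y = (3s + 24)/(s² + 36). Inverting: y(t) = 3cos(6t) + 4sin(6t)

Final answer: y(t) = 3cos(6t) + 4sin(6t)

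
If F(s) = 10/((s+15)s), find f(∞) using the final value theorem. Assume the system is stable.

f(∞) = lim_{s→0} sF(s) = lim_{s→0} 10/(s+15) = 2/3

Final answer: 2/3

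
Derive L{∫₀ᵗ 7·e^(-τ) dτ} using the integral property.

L{∫₀ᵗ f(τ)dτ} = F(s)/s with F(s) = 7/(s+1), so L{∫₀ᵗ 7·e^(-τ) dτ} = 7/(s(s+1))

Final answer: 7/(s(s+1))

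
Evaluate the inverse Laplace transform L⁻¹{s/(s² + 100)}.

L⁻¹{s/(s² + 100)} = cos(10t)

Final answer: cos(10t)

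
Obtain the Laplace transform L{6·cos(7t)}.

L{cos(ωt)} = s/(s² + ω²), so L{cos(7t)} = s/(s² + 49). Then L{6·cos(7t)} = 6·s/(s² + 49) = 6s/(s² + 49)

Final answer: 6s/(s² + 49)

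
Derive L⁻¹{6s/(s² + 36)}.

This is the form c·s/(s² + a²) with a = 6, c = 6. L⁻¹ = 6·cos(6t)

Final answer: 6·cos(6t)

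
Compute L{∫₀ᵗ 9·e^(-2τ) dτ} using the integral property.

L{∫₀ᵗ f(τ)dτ} = F(s)/s with F(s) = 9/(s+2), so L{∫₀ᵗ 9·e^(-2τ) dτ} = 9/(s(s+2))

Final answer: 9/(s(s+2))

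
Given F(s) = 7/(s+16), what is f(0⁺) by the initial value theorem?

f(0⁺) = lim_{s→∞} s·7/(s+16) = lim_{s→∞} 7s/(s+16) = 7

Final answer: 7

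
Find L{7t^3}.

L{t^n} = n!/s^(n+1). So L{7t^3} = 7·3!/s^4 = 42/s^4

Final answer: 42/s^4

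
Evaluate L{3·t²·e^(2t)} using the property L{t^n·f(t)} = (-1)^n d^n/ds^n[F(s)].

L{e^(2t)} = 1/(s-2). d/ds[1/(s-2)] = -1/(s-2)². d²/ds²[1/(s-2)] = 2/(s-2)³. So L{t²·e^(2t)} = (-1)² · 2/(s-2)³ = 2/(s-2)³. Then L{3·t²·e^(2t)} = 3·2/(s-2)³ = 6/(s-2)³

Final answer: 6/(s-2)³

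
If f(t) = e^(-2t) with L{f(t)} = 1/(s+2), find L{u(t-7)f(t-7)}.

Time shift theorem: L{u(t-a)f(t-a)} = e^(-as)F(s). Here a=7, F(s) = 1/(s+2), so L{u(t-7)f(t-7)} = e^(-7s)·1/(s+2)

Final answer: e^(-7s)·1/(s+2)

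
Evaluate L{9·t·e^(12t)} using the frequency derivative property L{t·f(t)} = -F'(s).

L{e^(12t)} = 1/(s-12). By frequency derivative: L{t·e^(12t)} = -d/ds[1/(s-12)] = -(-1)/(s-12)² = 1/(s-12)². Then L{9·t·e^(12t)} = 9·1/(s-12)² = 9/(s-12)²

Final answer: 9/(s-12)²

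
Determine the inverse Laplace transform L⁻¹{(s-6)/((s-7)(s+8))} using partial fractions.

Using partial fractions, f(t) = (e^(7t) + 14e^(-8t))/15

Final answer: (e^(7t) + 14e^(-8t))/15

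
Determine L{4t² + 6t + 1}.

L{4t² + 6t + 1} = 4·2/s³ + 6/s² + 1/s = 8/s³ + 6/s² + 1/s

Final answer: 8/s³ + 6/s² + 1/s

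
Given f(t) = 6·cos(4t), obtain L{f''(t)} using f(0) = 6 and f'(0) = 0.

F(s) = 6s/(s² + 16). L{f''(t)} = s²F(s) - sf(0) - f'(0) = 6s³/(s² + 16) - 6s = (6s³ - 6s(s² + 16))/(s² + 16) = -96s/(s² + 16)

Final answer: -96s/(s² + 16)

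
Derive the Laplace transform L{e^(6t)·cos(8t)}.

L{e^(at)·cos(ωt)} = (s-a)/((s-a)² + ω²), so L{e^(6t)·cos(8t)} = (s-6)/((s-6)² + 64)

Final answer: (s-6)/((s-6)² + 64)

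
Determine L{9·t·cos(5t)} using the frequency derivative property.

L{cos(5t)} = s/(s² + 25). Derivative: d/ds[s/(s² + 25)] = [(s² + 25) - s·2s]/(s² + 25)² = (25 - s²)/(s² + 25)². So L{t·cos(5t)} = -F'(s) = (s² - 25)/(s² + 25)². Then L{9·t·cos(5t)} = 9·(s² - 25)/(s² + 25)²

Final answer: 9·(s² - 25)/(s² + 25)²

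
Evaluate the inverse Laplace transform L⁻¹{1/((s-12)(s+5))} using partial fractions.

Decompose: A/(s-12) + B/(s+5). A = 1/17, B = -1/17. f(t) = (e^(12t) - e^(-5t))/17

Final answer: (e^(12t) - e^(-5t))/17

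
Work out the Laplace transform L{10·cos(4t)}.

L{cos(ωt)} = s/(s² + ω²), so L{cos(4t)} = s/(s² + 16). Then L{10·cos(4t)} = 10·s/(s² + 16) = 10s/(s² + 16)

Final answer: 10s/(s² + 16)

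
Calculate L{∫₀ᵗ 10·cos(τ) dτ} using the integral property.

L{∫₀ᵗ f(τ)dτ} = F(s)/s with F(s) = 10s/(s² + 1), so the result is (10s/(s² + 1))/s = 10/(s² + 1)

Final answer: 10/(s² + 1)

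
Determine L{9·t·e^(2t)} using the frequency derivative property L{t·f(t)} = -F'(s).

L{e^(2t)} = 1/(s-2). By frequency derivative: L{t·e^(2t)} = -d/ds[1/(s-2)] = -(-1)/(s-2)² = 1/(s-2)². Then L{9·t·e^(2t)} = 9·1/(s-2)² = 9/(s-2)²

Final answer: 9/(s-2)²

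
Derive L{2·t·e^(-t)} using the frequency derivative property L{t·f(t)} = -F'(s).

L{e^(-t)} = 1/(s+1). By frequency derivative: L{t·e^(-t)} = -d/ds[1/(s+1)] = -(-1)/(s+1)² = 1/(s+1)². Then L{2·t·e^(-t)} = 2·1/(s+1)² = 2/(s+1)²

Final answer: 2/(s+1)²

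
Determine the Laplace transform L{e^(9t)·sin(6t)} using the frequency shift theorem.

Frequency shift: L{e^(at)f(t)} = F(s-a). L{e^(9t)·sin(6t)} = 6/((s-9)² + 36)

Final answer: 6/((s-9)² + 36)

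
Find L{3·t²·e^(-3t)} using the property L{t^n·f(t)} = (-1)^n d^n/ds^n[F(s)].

L{e^(-3t)} = 1/(s+3). d/ds[1/(s+3)] = -1/(s+3)². d²/ds²[1/(s+3)] = 2/(s+3)³. So L{t²·e^(-3t)} = (-1)² · 2/(s+3)³ = 2/(s+3)³. Then L{3·t²·e^(-3t)} = 3·2/(s+3)³ = 6/(s+3)³

Final answer: 6/(s+3)³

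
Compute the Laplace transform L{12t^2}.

L{12t^2} = 12 · L{t^2} = 12 · 2/s^3 = 24/s^3

Final answer: 24/s^3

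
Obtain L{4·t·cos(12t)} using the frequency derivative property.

L{cos(12t)} = s/(s² + 144). Derivative: d/ds[s/(s² + 144)] = [(s² + 144) - s·2s]/(s² + 144)² = (144 - s²)/(s² + 144)². So L{t·cos(12t)} = -F'(s) = (s² - 144)/(s² + 144)². Then L{4·t·cos(12t)} = 4·(s² - 144)/(s² + 144)²

Final answer: 4·(s² - 144)/(s² + 144)²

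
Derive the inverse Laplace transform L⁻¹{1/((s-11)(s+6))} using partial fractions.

Decompose: A/(s-11) + B/(s+6). A = 1/17, B = -1/17. f(t) = (e^(11t) - e^(-6t))/17

Final answer: (e^(11t) - e^(-6t))/17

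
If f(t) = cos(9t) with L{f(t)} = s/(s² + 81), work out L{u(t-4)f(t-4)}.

Time shift theorem: L{u(t-a)f(t-a)} = e^(-as)F(s). Here a=4, F(s) = s/(s² + 81), so L{u(t-4)f(t-4)} = e^(-4s)·s/(s² + 81)

Final answer: e^(-4s)·s/(s² + 81)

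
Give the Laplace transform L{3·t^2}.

L{t^n} = n!/s^(n+1), so L{t^2} = 2/s^3. Then L{3·t^2} = 3·2/s^3 = 6/s^3

Final answer: 6/s^3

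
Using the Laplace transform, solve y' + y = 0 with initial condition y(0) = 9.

L{y'} + L{y} = 0. sY - 9 + Y = 0. Y(s+1) = 9. Y = 9/(s+1)

Final answer: y(t) = 9e^(-t)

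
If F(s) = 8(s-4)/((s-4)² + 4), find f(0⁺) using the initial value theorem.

f(0⁺) = lim_{s→∞} sF(s) = lim_{s→∞} 8s(s-4)/((s-4)² + 4) = 8

Final answer: 8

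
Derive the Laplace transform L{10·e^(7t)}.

L{e^(at)} = 1/(s-a), so L{e^(7t)} = 1/(s-7). Then L{10·e^(7t)} = 10/(s-7)

Final answer: 10/(s-7)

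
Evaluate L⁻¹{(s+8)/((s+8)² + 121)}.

Using frequency shift: L⁻¹{(s-a)/((s-a)² + b²)} = e^(at)cos(bt). Here a=-8, b=11

Final answer: e^(-8t)·cos(11t)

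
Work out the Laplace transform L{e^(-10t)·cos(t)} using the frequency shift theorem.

Frequency shift: L{e^(at)f(t)} = F(s-a). L{e^(-10t)·cos(t)} = (s+10)/((s+10)² + 1)

Final answer: (s+10)/((s+10)² + 1)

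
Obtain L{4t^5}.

L{t^n} = n!/s^(n+1). So L{4t^5} = 4·5!/s^6 = 480/s^6

Final answer: 480/s^6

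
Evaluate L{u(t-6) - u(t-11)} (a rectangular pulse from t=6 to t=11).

L{u(t-a)} = e^(-as)/s. L{u(t-6) - u(t-11)} = (e^(-6s) - e^(-11s))/s

Final answer: (e^(-6s) - e^(-11s))/s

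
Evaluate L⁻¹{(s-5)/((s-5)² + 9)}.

Using frequency shift: L⁻¹{(s-a)/((s-a)² + b²)} = e^(at)cos(bt). Here a=5, b=3

Final answer: e^(5t)·cos(3t)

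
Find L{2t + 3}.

L{2t + 3} = 2·L{t} + 3·L{1} = 2/s² + 3/s

Final answer: 2/s² + 3/s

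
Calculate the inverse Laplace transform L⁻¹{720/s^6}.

L⁻¹{n!/s^(n+1)} = t^n with n=5. So L⁻¹{120/s^6} = t^5, and L⁻¹{720/s^6} = (720/120)·t^5 = 6·t^5

Final answer: 6·t^5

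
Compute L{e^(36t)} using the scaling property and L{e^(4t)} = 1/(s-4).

Using L{f(at)} = (1/a)F(s/a) with a=9 and f(t) = e^(4t): L{e^(36t)} = (1/9) · 1/((s/9)-4) = (1/9) · 9/(s-36) = 1/(s-36)

Final answer: 1/(s-36)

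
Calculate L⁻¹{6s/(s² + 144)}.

This is the form c·s/(s² + a²) with a = 12, c = 6. L⁻¹ = 6·cos(12t)

Final answer: 6·cos(12t)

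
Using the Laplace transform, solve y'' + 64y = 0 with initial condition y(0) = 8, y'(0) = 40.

L{y''} + 64L{y} = 0. s²Y - 8s - 40 + 64Y = 0. Y(s² + 64) = 8s + 40. Y = (8s + 40)/(s² + 64). Inverting: y(t) = 8cos(8t) + 5sin(8t)

Final answer: y(t) = 8cos(8t) + 5sin(8t)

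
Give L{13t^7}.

L{t^n} = n!/s^(n+1). So L{13t^7} = 13·7!/s^8 = 65520/s^8

Final answer: 65520/s^8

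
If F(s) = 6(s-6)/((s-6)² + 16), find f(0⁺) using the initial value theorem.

f(0⁺) = lim_{s→∞} sF(s) = lim_{s→∞} 6s(s-6)/((s-6)² + 16) = 6

Final answer: 6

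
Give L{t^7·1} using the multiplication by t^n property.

L{1} = 1/s. d^1/ds^1[1/s] = -1/s². d^2/ds^2[1/s] = 2/s^3. d^3/ds^3[1/s] = -6/s^4. d^4/ds^4[1/s] = 24/s^5. d^5/ds^5[1/s] = -120/s^6. d^6/ds^6[1/s] = 720/s^7. d^7/ds^7[1/s] = -5040/s^8. So L{t^7} = (-1)^{7}·-5040/s^8 = 5040/s^8

Final answer: 5040/s^8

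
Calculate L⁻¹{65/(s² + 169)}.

This is the form c·a/(s² + a²) with a = 13, c = 5. L⁻¹ = 5·sin(13t)

Final answer: 5·sin(13t)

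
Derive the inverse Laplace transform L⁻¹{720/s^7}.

L⁻¹{n!/s^(n+1)} = t^n with n=6. So L⁻¹{720/s^7} = t^6

Final answer: t^6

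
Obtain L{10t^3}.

L{t^n} = n!/s^(n+1). So L{10t^3} = 10·3!/s^4 = 60/s^4

Final answer: 60/s^4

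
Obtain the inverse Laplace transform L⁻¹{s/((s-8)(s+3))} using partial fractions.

Using partial fractions, f(t) = (8e^(8t) + 3e^(-3t))/11

Final answer: (8e^(8t) + 3e^(-3t))/11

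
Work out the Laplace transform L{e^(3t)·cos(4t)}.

L{e^(at)·cos(ωt)} = (s-a)/((s-a)² + ω²), so L{e^(3t)·cos(4t)} = (s-3)/((s-3)² + 16)

Final answer: (s-3)/((s-3)² + 16)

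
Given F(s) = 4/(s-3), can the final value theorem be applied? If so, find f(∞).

sF(s) = 4s/(s-3) has a pole at s = 3 in the right half-plane. Theorem does NOT apply (unstable system; f(t) = 4·e^(3t) grows without bound).

Final answer: Not applicable (unstable)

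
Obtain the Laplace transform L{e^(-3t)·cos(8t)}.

L{e^(at)·cos(ωt)} = (s-a)/((s-a)² + ω²), so L{e^(-3t)·cos(8t)} = (s+3)/((s+3)² + 64)

Final answer: (s+3)/((s+3)² + 64)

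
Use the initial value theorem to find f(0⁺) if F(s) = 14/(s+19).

f(0⁺) = lim_{s→∞} s·14/(s+19) = lim_{s→∞} 14s/(s+19) = 14

Final answer: 14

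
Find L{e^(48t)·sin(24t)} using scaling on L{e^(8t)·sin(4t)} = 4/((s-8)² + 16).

Scaling with a=6: L{e^(48t)·sin(24t)} = (1/6) · 4/((s/6-8)² + 16). Simplifying: 24/((s-48)² + 576)

Final answer: 24/((s-48)² + 576)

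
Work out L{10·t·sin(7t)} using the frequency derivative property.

L{sin(7t)} = 7/(s² + 49). By L{t·f(t)} = -F'(s): -d/ds[7/(s² + 49)] = -(7)·(-2s)/(s² + 49)² = 14s/(s² + 49)². Then L{10·t·sin(7t)} = 10·14s/(s² + 49)² = 140s/(s² + 49)²

Final answer: 140s/(s² + 49)²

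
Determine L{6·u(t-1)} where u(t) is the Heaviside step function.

L{u(t-a)} = e^(-as)/s. Here a=1, so L{u(t-1)} = e^(-s)/s, and L{6·u(t-1)} = 6·e^(-s)/s

Final answer: 6·e^(-s)/s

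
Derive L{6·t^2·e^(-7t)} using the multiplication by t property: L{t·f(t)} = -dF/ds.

Using L{t^n·e^(at)} = n!/(s-a)^(n+1), L{t^2·e^(-7t)} = 2/(s+7)^3, so L{6·t^2·e^(-7t)} = 6·2/(s+7)^3 = 12/(s+7)^3

Final answer: 12/(s+7)^3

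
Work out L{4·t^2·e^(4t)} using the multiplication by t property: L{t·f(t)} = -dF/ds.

Using L{t^n·e^(at)} = n!/(s-a)^(n+1), L{t^2·e^(4t)} = 2/(s-4)^3, so L{4·t^2·e^(4t)} = 4·2/(s-4)^3 = 8/(s-4)^3

Final answer: 8/(s-4)^3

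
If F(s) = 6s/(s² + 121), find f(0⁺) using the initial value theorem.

f(0⁺) = lim_{s→∞} s·6s/(s² + 121) = lim_{s→∞} 6s²/(s² + 121) = 6

Final answer: 6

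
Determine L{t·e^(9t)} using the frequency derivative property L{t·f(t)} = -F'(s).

L{e^(9t)} = 1/(s-9). By frequency derivative: L{t·e^(9t)} = -d/ds[1/(s-9)] = -(-1)/(s-9)² = 1/(s-9)²

Final answer: 1/(s-9)²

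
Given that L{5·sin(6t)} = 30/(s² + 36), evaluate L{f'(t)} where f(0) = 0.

L{f'(t)} = s·F(s) - f(0) = s·30/(s² + 36) - 0 = 30s/(s² + 36)

Final answer: 30s/(s² + 36)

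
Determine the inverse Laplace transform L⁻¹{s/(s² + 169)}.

L⁻¹{s/(s² + 169)} = cos(13t)

Final answer: cos(13t)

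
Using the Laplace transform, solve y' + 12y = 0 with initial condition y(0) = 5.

L{y'} + 12L{y} = 0. sY - 5 + 12Y = 0. Y(s+12) = 5. Y = 5/(s+12)

Final answer: y(t) = 5e^(-12t)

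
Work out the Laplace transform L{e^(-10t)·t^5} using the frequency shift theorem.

L{e^(at)·t^n} = n!/(s-a)^(n+1), so L{e^(-10t)·t^5} = 120/(s+10)^6

Final answer: 120/(s+10)^6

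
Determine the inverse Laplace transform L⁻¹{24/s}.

L⁻¹{c/s} = c, so L⁻¹{24/s} = 24

Final answer: 24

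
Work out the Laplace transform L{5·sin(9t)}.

L{sin(ωt)} = ω/(s² + ω²), so L{sin(9t)} = 9/(s² + 81). Then L{5·sin(9t)} = 5·9/(s² + 81) = 45/(s² + 81)

Final answer: 45/(s² + 81)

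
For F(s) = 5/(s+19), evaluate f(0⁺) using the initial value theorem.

f(0⁺) = lim_{s→∞} s·5/(s+19) = lim_{s→∞} 5s/(s+19) = 5

Final answer: 5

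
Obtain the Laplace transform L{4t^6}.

L{4t^6} = 4 · L{t^6} = 4 · 720/s^7 = 2880/s^7

Final answer: 2880/s^7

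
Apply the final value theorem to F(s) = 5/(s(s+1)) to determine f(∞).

f(∞) = lim_{s→0} s·5/(s(s+1)) = lim_{s→0} 5/(s+1) = 5/1 = 5

Final answer: 5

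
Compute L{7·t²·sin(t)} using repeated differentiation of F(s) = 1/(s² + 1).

F(s) = 1/(s² + 1). F'(s) = -2s/(s² + 1)². F''(s) = -2(1 - 3s²)/(s² + 1)³ = (6s² - 2)/(s² + 1)³. So L{t²·sin(t)} = (-1)² F''(s) = (6s² - 2)/(s² + 1)³. Then L{7·t²·sin(t)} = 7·(6s² - 2)/(s² + 1)³ = (42s² - 14)/(s² + 1)³

Final answer: (42s² - 14)/(s² + 1)³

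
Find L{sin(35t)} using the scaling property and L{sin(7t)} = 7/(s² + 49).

Using L{f(at)} = (1/a)F(s/a) with a=5: L{sin(35t)} = (1/5) · 7/((s/5)² + 49) = (1/5) · 7·25/(s² + 1225) = 35/(s² + 1225)

Final answer: 35/(s² + 1225)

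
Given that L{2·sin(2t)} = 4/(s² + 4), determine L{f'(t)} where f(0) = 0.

L{f'(t)} = s·F(s) - f(0) = s·4/(s² + 4) - 0 = 4s/(s² + 4)

Final answer: 4s/(s² + 4)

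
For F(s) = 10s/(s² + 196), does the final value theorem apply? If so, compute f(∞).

The final value theorem requires all poles of sF(s) in the left half-plane. sF(s) = 10s²/(s² + 196) has poles at s = ±14i (imaginary axis). Theorem does NOT apply (oscillatory system).

Final answer: Not applicable (oscillatory)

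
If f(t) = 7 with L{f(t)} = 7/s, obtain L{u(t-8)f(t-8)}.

Time shift theorem: L{u(t-a)f(t-a)} = e^(-as)F(s). Here a=8, F(s) = 7/s, so L{u(t-8)f(t-8)} = e^(-8s)·7/s

Final answer: e^(-8s)·7/s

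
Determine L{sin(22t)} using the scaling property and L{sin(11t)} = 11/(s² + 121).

Using L{f(at)} = (1/a)F(s/a) with a=2: L{sin(22t)} = (1/2) · 11/((s/2)² + 121) = (1/2) · 11·4/(s² + 484) = 22/(s² + 484)

Final answer: 22/(s² + 484)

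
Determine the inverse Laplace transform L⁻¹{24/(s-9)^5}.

L⁻¹{n!/(s-a)^(n+1)} = t^n·e^(at), so L⁻¹{24/(s-9)^5} = t^4·e^(9t)

Final answer: t^4·e^(9t)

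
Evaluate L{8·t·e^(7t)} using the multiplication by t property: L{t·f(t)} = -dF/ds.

Using L{t^n·e^(at)} = n!/(s-a)^(n+1), L{t·e^(7t)} = 1/(s-7)^2, so L{8·t·e^(7t)} = 8·1/(s-7)^2 = 8/(s-7)^2

Final answer: 8/(s-7)^2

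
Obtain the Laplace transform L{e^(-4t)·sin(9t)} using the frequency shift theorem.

Frequency shift: L{e^(at)f(t)} = F(s-a). L{e^(-4t)·sin(9t)} = 9/((s+4)² + 81)

Final answer: 9/((s+4)² + 81)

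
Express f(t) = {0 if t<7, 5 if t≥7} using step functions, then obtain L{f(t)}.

f(t) = 5·u(t-7). L{u(t-7)} = e^(-7s)/s, so L{f(t)} = 5·e^(-7s)/s

Final answer: 5·e^(-7s)/s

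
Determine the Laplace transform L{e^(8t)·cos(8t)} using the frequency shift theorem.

Frequency shift: L{e^(at)f(t)} = F(s-a). L{e^(8t)·cos(8t)} = (s-8)/((s-8)² + 64)

Final answer: (s-8)/((s-8)² + 64)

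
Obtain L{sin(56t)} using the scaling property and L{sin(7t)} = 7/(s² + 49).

Using L{f(at)} = (1/a)F(s/a) with a=8: L{sin(56t)} = (1/8) · 7/((s/8)² + 49) = (1/8) · 7·64/(s² + 3136) = 56/(s² + 3136)

Final answer: 56/(s² + 3136)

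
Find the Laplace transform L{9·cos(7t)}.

L{cos(ωt)} = s/(s² + ω²), so L{cos(7t)} = s/(s² + 49). Then L{9·cos(7t)} = 9·s/(s² + 49) = 9s/(s² + 49)

Final answer: 9s/(s² + 49)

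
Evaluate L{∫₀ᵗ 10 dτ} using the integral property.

L{∫₀ᵗ f(τ)dτ} = F(s)/s with f(t) = 10. F(s) = 10/s, so L{∫₀ᵗ 10 dτ} = (10/s)/s = 10/s². (Check: ∫₀ᵗ 10 dτ = 10t.)

Final answer: 10/s²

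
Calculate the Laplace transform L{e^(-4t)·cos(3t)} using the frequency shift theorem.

Frequency shift: L{e^(at)f(t)} = F(s-a). L{e^(-4t)·cos(3t)} = (s+4)/((s+4)² + 9)

Final answer: (s+4)/((s+4)² + 9)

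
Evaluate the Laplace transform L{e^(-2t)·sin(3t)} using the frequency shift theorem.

Frequency shift: L{e^(at)f(t)} = F(s-a). L{e^(-2t)·sin(3t)} = 3/((s+2)² + 9)

Final answer: 3/((s+2)² + 9)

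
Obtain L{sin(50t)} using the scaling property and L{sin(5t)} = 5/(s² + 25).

Using L{f(at)} = (1/a)F(s/a) with a=10: L{sin(50t)} = (1/10) · 5/((s/10)² + 25) = (1/10) · 5·100/(s² + 2500) = 50/(s² + 2500)

Final answer: 50/(s² + 2500)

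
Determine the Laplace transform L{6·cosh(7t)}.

L{cosh(ωt)} = s/(s² - ω²), so L{cosh(7t)} = s/(s² - 49). Then L{6·cosh(7t)} = 6·s/(s² - 49) = 6s/(s² - 49)

Final answer: 6s/(s² - 49)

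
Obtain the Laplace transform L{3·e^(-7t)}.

L{e^(at)} = 1/(s-a), so L{e^(-7t)} = 1/(s+7). Then L{3·e^(-7t)} = 3/(s+7)

Final answer: 3/(s+7)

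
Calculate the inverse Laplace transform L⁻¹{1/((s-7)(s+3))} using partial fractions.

Decompose: A/(s-7) + B/(s+3). A = 1/10, B = -1/10. f(t) = (e^(7t) - e^(-3t))/10

Final answer: (e^(7t) - e^(-3t))/10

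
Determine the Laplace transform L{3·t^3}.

L{t^n} = n!/s^(n+1), so L{t^3} = 6/s^4. Then L{3·t^3} = 3·6/s^4 = 18/s^4

Final answer: 18/s^4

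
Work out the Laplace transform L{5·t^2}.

L{t^n} = n!/s^(n+1), so L{t^2} = 2/s^3. Then L{5·t^2} = 5·2/s^3 = 10/s^3

Final answer: 10/s^3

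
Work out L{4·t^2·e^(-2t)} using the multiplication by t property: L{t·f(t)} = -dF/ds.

Using L{t^n·e^(at)} = n!/(s-a)^(n+1), L{t^2·e^(-2t)} = 2/(s+2)^3, so L{4·t^2·e^(-2t)} = 4·2/(s+2)^3 = 8/(s+2)^3

Final answer: 8/(s+2)^3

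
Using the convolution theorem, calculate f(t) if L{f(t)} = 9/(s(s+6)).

9/(s(s+6)) = (9/s)·(1/(s+6)) = L{9}·L{e^(-6t)}. By convolution, f(t) = 9*e^(-6t) = ∫₀ᵗ 9·e^(-6τ) dτ = 9·(1 - e^(-6t))/6

Final answer: 9·(1 - e^(-6t))/6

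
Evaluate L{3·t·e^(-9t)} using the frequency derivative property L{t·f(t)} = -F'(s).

L{e^(-9t)} = 1/(s+9). By frequency derivative: L{t·e^(-9t)} = -d/ds[1/(s+9)] = -(-1)/(s+9)² = 1/(s+9)². Then L{3·t·e^(-9t)} = 3·1/(s+9)² = 3/(s+9)²

Final answer: 3/(s+9)²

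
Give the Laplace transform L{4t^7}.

L{4t^7} = 4 · L{t^7} = 4 · 5040/s^8 = 20160/s^8

Final answer: 20160/s^8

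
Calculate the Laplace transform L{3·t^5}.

L{t^n} = n!/s^(n+1), so L{t^5} = 120/s^6. Then L{3·t^5} = 3·120/s^6 = 360/s^6

Final answer: 360/s^6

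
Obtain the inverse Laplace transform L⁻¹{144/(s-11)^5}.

L⁻¹{n!/(s-a)^(n+1)} = t^n·e^(at) with n=4, a=11. So L⁻¹{24/(s-11)^5} = t^4·e^(11t), and L⁻¹{144/(s-11)^5} = (144/24)·t^4·e^(11t) = 6·t^4·e^(11t)

Final answer: 6·t^4·e^(11t)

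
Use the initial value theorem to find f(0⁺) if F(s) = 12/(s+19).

f(0⁺) = lim_{s→∞} s·12/(s+19) = lim_{s→∞} 12s/(s+19) = 12

Final answer: 12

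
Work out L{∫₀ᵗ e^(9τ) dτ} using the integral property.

L{∫₀ᵗ f(τ)dτ} = F(s)/s with F(s) = 1/(s-9), so L{∫₀ᵗ e^(9τ) dτ} = 1/(s(s-9))

Final answer: 1/(s(s-9))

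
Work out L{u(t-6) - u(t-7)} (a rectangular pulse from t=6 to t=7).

L{u(t-a)} = e^(-as)/s. L{u(t-6) - u(t-7)} = (e^(-6s) - e^(-7s))/s

Final answer: (e^(-6s) - e^(-7s))/s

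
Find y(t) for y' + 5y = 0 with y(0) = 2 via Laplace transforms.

L{y'} + 5L{y} = 0. sY - 2 + 5Y = 0. Y(s+5) = 2. Y = 2/(s+5)

Final answer: y(t) = 2e^(-5t)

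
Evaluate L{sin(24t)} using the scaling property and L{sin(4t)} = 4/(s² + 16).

Using L{f(at)} = (1/a)F(s/a) with a=6: L{sin(24t)} = (1/6) · 4/((s/6)² + 16) = (1/6) · 4·36/(s² + 576) = 24/(s² + 576)

Final answer: 24/(s² + 576)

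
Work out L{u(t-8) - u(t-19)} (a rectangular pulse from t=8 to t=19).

L{u(t-a)} = e^(-as)/s. L{u(t-8) - u(t-19)} = (e^(-8s) - e^(-19s))/s

Final answer: (e^(-8s) - e^(-19s))/s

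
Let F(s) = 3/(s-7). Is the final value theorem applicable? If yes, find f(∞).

sF(s) = 3s/(s-7) has a pole at s = 7 in the right half-plane. Theorem does NOT apply (unstable system; f(t) = 3·e^(7t) grows without bound).

Final answer: Not applicable (unstable)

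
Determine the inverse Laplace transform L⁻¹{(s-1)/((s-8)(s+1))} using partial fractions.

Using partial fractions, f(t) = (7e^(8t) + 2e^(-t))/9

Final answer: (7e^(8t) + 2e^(-t))/9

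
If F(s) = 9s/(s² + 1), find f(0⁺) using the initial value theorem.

f(0⁺) = lim_{s→∞} s·9s/(s² + 1) = lim_{s→∞} 9s²/(s² + 1) = 9

Final answer: 9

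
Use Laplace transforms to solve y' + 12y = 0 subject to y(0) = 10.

L{y'} + 12L{y} = 0. sY - 10 + 12Y = 0. Y(s+12) = 10. Y = 10/(s+12)

Final answer: y(t) = 10e^(-12t)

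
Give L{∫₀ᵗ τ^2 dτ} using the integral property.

L{∫₀ᵗ f(τ)dτ} = F(s)/s with f(t) = t^2. F(s) = 2/s^3, so L{∫₀ᵗ τ^2 dτ} = (2/s^3)/s = 2/s^4. (Check: ∫₀ᵗ τ^2 dτ = t^3/3.)

Final answer: 2/s^4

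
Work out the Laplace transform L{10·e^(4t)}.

L{e^(at)} = 1/(s-a), so L{e^(4t)} = 1/(s-4). Then L{10·e^(4t)} = 10/(s-4)

Final answer: 10/(s-4)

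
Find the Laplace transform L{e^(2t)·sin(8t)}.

L{e^(at)·sin(ωt)} = ω/((s-a)² + ω²), so L{e^(2t)·sin(8t)} = 8/((s-2)² + 64)

Final answer: 8/((s-2)² + 64)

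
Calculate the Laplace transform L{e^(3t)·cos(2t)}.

L{e^(at)·cos(ωt)} = (s-a)/((s-a)² + ω²), so L{e^(3t)·cos(2t)} = (s-3)/((s-3)² + 4)

Final answer: (s-3)/((s-3)² + 4)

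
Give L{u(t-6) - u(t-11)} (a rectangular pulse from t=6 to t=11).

L{u(t-a)} = e^(-as)/s. L{u(t-6) - u(t-11)} = (e^(-6s) - e^(-11s))/s

Final answer: (e^(-6s) - e^(-11s))/s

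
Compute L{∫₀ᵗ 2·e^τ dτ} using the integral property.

L{∫₀ᵗ f(τ)dτ} = F(s)/s with F(s) = 2/(s-1), so L{∫₀ᵗ 2·e^τ dτ} = 2/(s(s-1))

Final answer: 2/(s(s-1))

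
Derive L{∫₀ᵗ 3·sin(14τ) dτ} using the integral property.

L{∫₀ᵗ f(τ)dτ} = F(s)/s with F(s) = 42/(s² + 196), so the result is (42/(s² + 196))/s = 42/(s(s² + 196))

Final answer: 42/(s(s² + 196))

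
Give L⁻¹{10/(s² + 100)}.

This is the form c·a/(s² + a²) with a = 10. L⁻¹ = sin(10t)

Final answer: sin(10t)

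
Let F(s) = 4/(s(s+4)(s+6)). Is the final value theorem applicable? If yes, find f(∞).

Poles of sF(s) = 4/((s+4)(s+6)) are at s = -4 and s = -6, both in the left half-plane. Theorem applies. f(∞) = lim_{s→0} sF(s) = 4/(4·6) = 1/6

Final answer: 1/6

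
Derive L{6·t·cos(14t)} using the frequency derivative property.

L{cos(14t)} = s/(s² + 196). Derivative: d/ds[s/(s² + 196)] = [(s² + 196) - s·2s]/(s² + 196)² = (196 - s²)/(s² + 196)². So L{t·cos(14t)} = -F'(s) = (s² - 196)/(s² + 196)². Then L{6·t·cos(14t)} = 6·(s² - 196)/(s² + 196)²

Final answer: 6·(s² - 196)/(s² + 196)²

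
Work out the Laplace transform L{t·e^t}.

L{t^n·e^(at)} = n!/(s-a)^(n+1), so L{t·e^t} = 1/(s-1)^2

Final answer: 1/(s-1)^2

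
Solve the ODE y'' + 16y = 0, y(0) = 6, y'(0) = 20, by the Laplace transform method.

L{y''} + 16L{y} = 0. s²Y - 6s - 20 + 16Y = 0. Y(s² + 16) = 6s + 20. Y = (6s + 20)/(s² + 16). Inverting: y(t) = 6cos(4t) + 5sin(4t)

Final answer: y(t) = 6cos(4t) + 5sin(4t)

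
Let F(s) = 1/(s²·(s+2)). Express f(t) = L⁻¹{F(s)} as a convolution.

1/(s²·(s+2)) = (1/s^2)·(1/(s+2)) = L{t}·L{e^(-2t)}. So f(t) = t*e^(-2t) = ∫₀ᵗ τ·e^(-2(t-τ)) dτ

Final answer: ∫₀ᵗ τ·e^(-2(t-τ)) dτ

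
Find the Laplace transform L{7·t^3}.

L{t^n} = n!/s^(n+1), so L{t^3} = 6/s^4. Then L{7·t^3} = 7·6/s^4 = 42/s^4

Final answer: 42/s^4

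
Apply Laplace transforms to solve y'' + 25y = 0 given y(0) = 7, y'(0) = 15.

L{y''} + 25L{y} = 0. s²Y - 7s - 15 + 25Y = 0. Y(s² + 25) = 7s + 15. Y = (7s + 15)/(s² + 25). Inverting: y(t) = 7cos(5t) + 3sin(5t)

Final answer: y(t) = 7cos(5t) + 3sin(5t)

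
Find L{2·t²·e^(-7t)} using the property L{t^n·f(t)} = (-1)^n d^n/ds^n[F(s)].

L{e^(-7t)} = 1/(s+7). d/ds[1/(s+7)] = -1/(s+7)². d²/ds²[1/(s+7)] = 2/(s+7)³. So L{t²·e^(-7t)} = (-1)² · 2/(s+7)³ = 2/(s+7)³. Then L{2·t²·e^(-7t)} = 2·2/(s+7)³ = 4/(s+7)³

Final answer: 4/(s+7)³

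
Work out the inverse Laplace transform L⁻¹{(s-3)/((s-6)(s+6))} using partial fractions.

Using partial fractions, f(t) = (3e^(6t) + 9e^(-6t))/12

Final answer: (3e^(6t) + 9e^(-6t))/12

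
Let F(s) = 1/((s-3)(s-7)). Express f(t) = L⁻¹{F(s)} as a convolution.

1/((s-3)(s-7)) = (1/(s-3))·(1/(s-7)) = L{e^(3t)}·L{e^(7t)}. So f(t) = e^(3t)*e^(7t) = ∫₀ᵗ e^(3τ)·e^(7(t-τ)) dτ

Final answer: ∫₀ᵗ e^(3τ)·e^(7(t-τ)) dτ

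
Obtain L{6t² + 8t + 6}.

L{6t² + 8t + 6} = 6·2/s³ + 8/s² + 6/s = 12/s³ + 8/s² + 6/s

Final answer: 12/s³ + 8/s² + 6/s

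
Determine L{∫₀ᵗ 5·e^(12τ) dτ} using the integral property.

L{∫₀ᵗ f(τ)dτ} = F(s)/s with F(s) = 5/(s-12), so L{∫₀ᵗ 5·e^(12τ) dτ} = 5/(s(s-12))

Final answer: 5/(s(s-12))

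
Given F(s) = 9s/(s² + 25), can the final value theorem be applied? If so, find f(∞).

The final value theorem requires all poles of sF(s) in the left half-plane. sF(s) = 9s²/(s² + 25) has poles at s = ±5i (imaginary axis). Theorem does NOT apply (oscillatory system).

Final answer: Not applicable (oscillatory)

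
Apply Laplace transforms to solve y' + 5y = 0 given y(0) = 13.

L{y'} + 5L{y} = 0. sY - 13 + 5Y = 0. Y(s+5) = 13. Y = 13/(s+5)

Final answer: y(t) = 13e^(-5t)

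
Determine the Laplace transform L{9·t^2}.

L{t^n} = n!/s^(n+1), so L{t^2} = 2/s^3. Then L{9·t^2} = 9·2/s^3 = 18/s^3

Final answer: 18/s^3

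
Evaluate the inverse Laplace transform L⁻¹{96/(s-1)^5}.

L⁻¹{n!/(s-a)^(n+1)} = t^n·e^(at) with n=4, a=1. So L⁻¹{24/(s-1)^5} = t^4·e^t, and L⁻¹{96/(s-1)^5} = (96/24)·t^4·e^t = 4·t^4·e^t

Final answer: 4·t^4·e^t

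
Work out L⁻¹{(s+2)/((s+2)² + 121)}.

Using frequency shift: L⁻¹{(s-a)/((s-a)² + b²)} = e^(at)cos(bt). Here a=-2, b=11

Final answer: e^(-2t)·cos(11t)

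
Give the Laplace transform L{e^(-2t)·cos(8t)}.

L{e^(at)·cos(ωt)} = (s-a)/((s-a)² + ω²), so L{e^(-2t)·cos(8t)} = (s+2)/((s+2)² + 64)

Final answer: (s+2)/((s+2)² + 64)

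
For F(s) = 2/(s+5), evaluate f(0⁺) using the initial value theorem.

f(0⁺) = lim_{s→∞} s·2/(s+5) = lim_{s→∞} 2s/(s+5) = 2

Final answer: 2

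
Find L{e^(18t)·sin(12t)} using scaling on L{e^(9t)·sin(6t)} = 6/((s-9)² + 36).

Scaling with a=2: L{e^(18t)·sin(12t)} = (1/2) · 6/((s/2-9)² + 36). Simplifying: 12/((s-18)² + 144)

Final answer: 12/((s-18)² + 144)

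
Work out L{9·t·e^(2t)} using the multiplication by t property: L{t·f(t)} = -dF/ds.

Using L{t^n·e^(at)} = n!/(s-a)^(n+1), L{t·e^(2t)} = 1/(s-2)^2, so L{9·t·e^(2t)} = 9·1/(s-2)^2 = 9/(s-2)^2

Final answer: 9/(s-2)^2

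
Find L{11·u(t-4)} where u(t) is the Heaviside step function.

L{u(t-a)} = e^(-as)/s. Here a=4, so L{u(t-4)} = e^(-4s)/s, and L{11·u(t-4)} = 11·e^(-4s)/s

Final answer: 11·e^(-4s)/s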